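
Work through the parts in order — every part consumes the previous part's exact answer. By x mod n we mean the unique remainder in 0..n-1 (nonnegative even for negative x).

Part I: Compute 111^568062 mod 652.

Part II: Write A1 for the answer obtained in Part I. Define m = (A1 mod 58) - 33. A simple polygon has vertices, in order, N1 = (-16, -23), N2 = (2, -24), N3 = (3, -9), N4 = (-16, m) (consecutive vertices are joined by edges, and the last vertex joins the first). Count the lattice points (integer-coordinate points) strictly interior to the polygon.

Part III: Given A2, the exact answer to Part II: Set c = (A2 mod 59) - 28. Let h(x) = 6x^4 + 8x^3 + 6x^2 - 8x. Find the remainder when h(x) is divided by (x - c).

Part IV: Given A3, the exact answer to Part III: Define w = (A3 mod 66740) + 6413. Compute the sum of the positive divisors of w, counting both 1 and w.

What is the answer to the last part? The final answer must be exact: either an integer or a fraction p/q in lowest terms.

Part I: squarings mod 652: 111^1=111, 111^2=585, 111^4=577, 111^8=409, 111^16=369, 111^32=545, 111^64=365, 111^128=217, 111^256=145, 111^512=161, 111^1024=493, 111^2048=505, 111^4096=93, 111^8192=173, 111^16384=589, 111^32768=57, 111^65536=641, 111^131072=121, 111^262144=297, 111^524288=189; 111^568062 = 111^2 * 111^4 * 111^8 * 111^16 * 111^32 * 111^64 * 111^128 * 111^512 * 111^2048 * 111^8192 * 111^32768 * 111^524288 = 85 (mod 652); answer 85
Part II: A1 = 85; m = -6; cross terms: (-16*-24 - 2*-23)=430, (2*-9 - 3*-24)=54, (3*-6 - -16*-9)=-162, (-16*-23 - -16*-6)=272; twice the area = |594| = 594; area = 297; boundary points = 1 + 1 + 1 + 17 = 20; strictly interior points = area - boundary/2 + 1 = 288; answer 288
Part III: A2 = 288; c = 24; remainder = value at the root: 6*(24)^4 + 8*(24)^3 + 6*(24)^2 - 8*(24)^1 = (1990656) + (110592) + (3456) + (-192) = 2104512; answer 2104512
Part IV: A3 = 2104512; w = 41985; 41985 = 3^3 * 5 * 311; sigma = (1 + 3 + 9 + 27) * (1 + 5) * (1 + 311) = 40 * 6 * 312 = 74880; answer 74880

74880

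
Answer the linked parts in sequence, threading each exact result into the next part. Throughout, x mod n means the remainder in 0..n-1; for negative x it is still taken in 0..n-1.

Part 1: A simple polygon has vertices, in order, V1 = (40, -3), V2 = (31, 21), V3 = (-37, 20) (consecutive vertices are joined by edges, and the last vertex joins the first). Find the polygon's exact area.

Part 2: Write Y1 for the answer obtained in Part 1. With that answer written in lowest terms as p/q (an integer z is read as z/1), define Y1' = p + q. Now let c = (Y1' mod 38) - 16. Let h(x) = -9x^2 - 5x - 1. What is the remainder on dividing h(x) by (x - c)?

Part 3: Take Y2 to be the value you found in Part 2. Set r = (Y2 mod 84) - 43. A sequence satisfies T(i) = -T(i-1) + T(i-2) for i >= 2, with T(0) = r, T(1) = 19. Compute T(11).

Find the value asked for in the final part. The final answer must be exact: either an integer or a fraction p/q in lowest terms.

Part 1: cross terms: (40*21 - 31*-3)=933, (31*20 - -37*21)=1397, (-37*-3 - 40*20)=-689; twice the area = |1641| = 1641; area = 1641/2; answer 1641/2
Part 2: Y1 = 1641/2; threaded value p + q = 1643; c = -7; remainder = value at the root: -9*(-7)^2 - 5*(-7)^1 - 1 = (-441) + (35) + (-1) = -407; answer -407
Part 3: Y2 = -407; r = -30; T(2) = -1*(19) + 1*(-30) = -49; iterating: T(2)=-49, T(3)=68, T(4)=-117, T(5)=185, T(6)=-302, T(7)=487, T(8)=-789, T(9)=1276, T(10)=-2065, T(11)=3341; answer 3341

3341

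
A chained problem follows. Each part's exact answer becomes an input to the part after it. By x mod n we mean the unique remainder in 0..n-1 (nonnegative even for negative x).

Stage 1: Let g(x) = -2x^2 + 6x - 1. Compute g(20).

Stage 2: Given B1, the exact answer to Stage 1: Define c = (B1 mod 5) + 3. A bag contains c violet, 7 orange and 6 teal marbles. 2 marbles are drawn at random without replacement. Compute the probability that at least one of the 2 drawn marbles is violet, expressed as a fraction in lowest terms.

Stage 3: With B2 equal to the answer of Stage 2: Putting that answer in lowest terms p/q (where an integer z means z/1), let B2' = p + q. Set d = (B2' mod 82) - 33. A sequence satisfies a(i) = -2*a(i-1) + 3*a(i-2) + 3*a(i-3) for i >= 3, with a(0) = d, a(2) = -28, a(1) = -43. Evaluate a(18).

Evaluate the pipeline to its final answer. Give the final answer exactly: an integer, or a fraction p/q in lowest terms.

-272736595

Stage 1: -2*(20)^2 + 6*(20)^1 - 1 = (-800) + (120) + (-1) = -681; answer -681
Stage 2: B1 = -681; c = 7; total draws C(20,2) = 190; complement C(13,2) = 78; favorable 190 - 78 = 112; P = 56/95; answer 56/95
Stage 3: B2 = 56/95; threaded value p + q = 151; d = 36; a(3) = -2*(-28) + 3*(-43) + 3*(36) = 35; iterating: a(3)=35, a(4)=-283, a(5)=587, a(6)=-1918, a(7)=4748, a(8)=-13489, a(9)=35468, a(10)=-97159, a(11)=260255, a(12)=-705583, a(13)=1900454, a(14)=-5136892, a(15)=13858397, a(16)=-37426108, a(17)=101016731, a(18)=-272736595; answer -272736595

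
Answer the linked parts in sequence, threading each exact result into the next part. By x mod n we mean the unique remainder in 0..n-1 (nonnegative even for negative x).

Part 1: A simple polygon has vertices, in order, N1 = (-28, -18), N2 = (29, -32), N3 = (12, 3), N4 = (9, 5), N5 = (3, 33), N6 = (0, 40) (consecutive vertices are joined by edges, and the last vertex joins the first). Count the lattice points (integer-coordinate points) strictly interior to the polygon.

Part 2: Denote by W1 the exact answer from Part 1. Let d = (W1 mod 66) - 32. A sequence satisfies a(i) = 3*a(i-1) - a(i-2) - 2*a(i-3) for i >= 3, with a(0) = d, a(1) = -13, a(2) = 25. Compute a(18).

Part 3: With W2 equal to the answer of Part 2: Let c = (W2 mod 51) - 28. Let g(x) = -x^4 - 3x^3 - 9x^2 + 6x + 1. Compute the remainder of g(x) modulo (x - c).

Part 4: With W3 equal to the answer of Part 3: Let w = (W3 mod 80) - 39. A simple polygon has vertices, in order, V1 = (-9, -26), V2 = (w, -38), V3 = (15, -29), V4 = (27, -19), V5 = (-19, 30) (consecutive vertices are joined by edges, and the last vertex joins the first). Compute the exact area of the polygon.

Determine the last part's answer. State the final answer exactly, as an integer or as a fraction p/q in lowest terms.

Part 1: cross terms: (-28*-32 - 29*-18)=1418, (29*3 - 12*-32)=471, (12*5 - 9*3)=33, (9*33 - 3*5)=282, (3*40 - 0*33)=120, (0*-18 - -28*40)=1120; twice the area = |3444| = 3444; area = 1722; boundary points = 1 + 1 + 1 + 2 + 1 + 2 = 8; strictly interior points = area - boundary/2 + 1 = 1719; answer 1719
Part 2: W1 = 1719; d = -29; a(3) = 3*(25) - 1*(-13) - 2*(-29) = 146; iterating: a(3)=146, a(4)=439, a(5)=1121, a(6)=2632, a(7)=5897, a(8)=12817, a(9)=27290, a(10)=57259, a(11)=118853, a(12)=244720, a(13)=500789, a(14)=1019941, a(15)=2069594, a(16)=4187263, a(17)=8452313, a(18)=17030488; answer 17030488
Part 3: W2 = 17030488; c = -21; remainder = value at the root: -1*(-21)^4 - 3*(-21)^3 - 9*(-21)^2 + 6*(-21)^1 + 1 = (-194481) + (27783) + (-3969) + (-126) + (1) = -170792; answer -170792
Part 4: W3 = -170792; w = -31; cross terms: (-9*-38 - -31*-26)=-464, (-31*-29 - 15*-38)=1469, (15*-19 - 27*-29)=498, (27*30 - -19*-19)=449, (-19*-26 - -9*30)=764; twice the area = |2716| = 2716; area = 1358; answer 1358

1358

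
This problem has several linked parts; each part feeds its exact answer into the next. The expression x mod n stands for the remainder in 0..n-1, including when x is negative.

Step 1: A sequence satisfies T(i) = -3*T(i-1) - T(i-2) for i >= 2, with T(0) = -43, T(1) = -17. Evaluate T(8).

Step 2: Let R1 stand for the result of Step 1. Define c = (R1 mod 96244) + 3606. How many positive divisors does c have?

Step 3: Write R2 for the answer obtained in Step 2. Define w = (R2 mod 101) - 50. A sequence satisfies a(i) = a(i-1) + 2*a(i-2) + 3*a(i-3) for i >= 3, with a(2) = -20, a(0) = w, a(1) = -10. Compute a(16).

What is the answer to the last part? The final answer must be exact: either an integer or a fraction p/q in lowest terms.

Step 1: T(2) = -3*(-17) - 1*(-43) = 94; iterating: T(2)=94, T(3)=-265, T(4)=701, T(5)=-1838, T(6)=4813, T(7)=-12601, T(8)=32990; answer 32990
Step 2: R1 = 32990; c = 36596; 36596 = 2^2 * 7 * 1307; number of divisors = (2+1) * (1+1) * (1+1) = 12; answer 12
Step 3: R2 = 12; w = -38; a(3) = 1*(-20) + 2*(-10) + 3*(-38) = -154; iterating: a(3)=-154, a(4)=-224, a(5)=-592, a(6)=-1502, a(7)=-3358, a(8)=-8138, a(9)=-19360, a(10)=-45710, a(11)=-108844, a(12)=-258344, a(13)=-613162, a(14)=-1456382, a(15)=-3457738, a(16)=-8209988; answer -8209988

-8209988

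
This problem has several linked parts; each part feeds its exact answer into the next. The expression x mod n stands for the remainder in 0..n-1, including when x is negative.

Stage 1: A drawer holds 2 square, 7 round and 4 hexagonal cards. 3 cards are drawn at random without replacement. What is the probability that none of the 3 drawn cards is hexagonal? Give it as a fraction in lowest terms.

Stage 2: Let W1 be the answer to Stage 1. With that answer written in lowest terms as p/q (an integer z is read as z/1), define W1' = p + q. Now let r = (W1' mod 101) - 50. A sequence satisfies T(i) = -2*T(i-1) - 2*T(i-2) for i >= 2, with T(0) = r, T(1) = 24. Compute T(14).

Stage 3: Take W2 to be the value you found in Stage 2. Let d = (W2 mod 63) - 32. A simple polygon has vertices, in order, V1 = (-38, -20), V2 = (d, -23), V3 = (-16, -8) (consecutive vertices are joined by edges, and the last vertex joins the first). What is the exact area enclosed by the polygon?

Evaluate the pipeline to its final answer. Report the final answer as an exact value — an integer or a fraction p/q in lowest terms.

Stage 1: total draws C(13,3) = 286; favorable C(9,3) = 84; P = 42/143; answer 42/143
Stage 2: W1 = 42/143; threaded value p + q = 185; r = 34; T(2) = -2*(24) - 2*(34) = -116; iterating: T(2)=-116, T(3)=184, T(4)=-136, T(5)=-96, T(6)=464, T(7)=-736, T(8)=544, T(9)=384, T(10)=-1856, T(11)=2944, T(12)=-2176, T(13)=-1536, T(14)=7424; answer 7424
Stage 3: W2 = 7424; d = 21; cross terms: (-38*-23 - 21*-20)=1294, (21*-8 - -16*-23)=-536, (-16*-20 - -38*-8)=16; twice the area = |774| = 774; area = 387; answer 387

387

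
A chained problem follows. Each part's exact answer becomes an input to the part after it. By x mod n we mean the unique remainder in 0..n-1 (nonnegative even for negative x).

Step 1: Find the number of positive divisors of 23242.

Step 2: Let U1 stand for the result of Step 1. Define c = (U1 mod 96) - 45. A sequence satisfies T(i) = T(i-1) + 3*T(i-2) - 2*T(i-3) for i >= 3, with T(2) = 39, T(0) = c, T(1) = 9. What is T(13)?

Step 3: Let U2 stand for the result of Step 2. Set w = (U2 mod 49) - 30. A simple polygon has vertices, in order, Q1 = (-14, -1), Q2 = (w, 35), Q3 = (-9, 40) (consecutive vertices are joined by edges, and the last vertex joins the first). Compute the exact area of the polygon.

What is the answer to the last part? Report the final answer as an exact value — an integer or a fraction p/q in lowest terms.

467/2

Step 1: 23242 = 2 * 11621; number of divisors = (1+1) * (1+1) = 4; answer 4
Step 2: U1 = 4; c = -41; T(3) = 1*(39) + 3*(9) - 2*(-41) = 148; iterating: T(3)=148, T(4)=247, T(5)=613, T(6)=1058, T(7)=2403, T(8)=4351, T(9)=9444, T(10)=17691, T(11)=37321, T(12)=71506, T(13)=148087; answer 148087
Step 3: U2 = 148087; w = -21; cross terms: (-14*35 - -21*-1)=-511, (-21*40 - -9*35)=-525, (-9*-1 - -14*40)=569; twice the area = |-467| = 467; area = 467/2; answer 467/2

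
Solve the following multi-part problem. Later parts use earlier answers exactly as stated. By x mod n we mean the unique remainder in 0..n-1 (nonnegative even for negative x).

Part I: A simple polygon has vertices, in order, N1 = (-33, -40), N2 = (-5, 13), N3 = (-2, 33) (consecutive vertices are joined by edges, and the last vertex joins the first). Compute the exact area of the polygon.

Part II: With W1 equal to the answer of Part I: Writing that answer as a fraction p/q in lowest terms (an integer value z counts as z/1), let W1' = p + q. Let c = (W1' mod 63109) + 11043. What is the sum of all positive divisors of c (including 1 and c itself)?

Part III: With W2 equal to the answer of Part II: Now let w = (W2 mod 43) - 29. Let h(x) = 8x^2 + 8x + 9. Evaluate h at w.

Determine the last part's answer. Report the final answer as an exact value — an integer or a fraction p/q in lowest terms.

Part I: cross terms: (-33*13 - -5*-40)=-629, (-5*33 - -2*13)=-139, (-2*-40 - -33*33)=1169; twice the area = |401| = 401; area = 401/2; answer 401/2
Part II: W1 = 401/2; threaded value p + q = 403; c = 11446; 11446 = 2 * 59 * 97; sigma = (1 + 2) * (1 + 59) * (1 + 97) = 3 * 60 * 98 = 17640; answer 17640
Part III: W2 = 17640; w = -19; 8*(-19)^2 + 8*(-19)^1 + 9 = (2888) + (-152) + (9) = 2745; answer 2745

2745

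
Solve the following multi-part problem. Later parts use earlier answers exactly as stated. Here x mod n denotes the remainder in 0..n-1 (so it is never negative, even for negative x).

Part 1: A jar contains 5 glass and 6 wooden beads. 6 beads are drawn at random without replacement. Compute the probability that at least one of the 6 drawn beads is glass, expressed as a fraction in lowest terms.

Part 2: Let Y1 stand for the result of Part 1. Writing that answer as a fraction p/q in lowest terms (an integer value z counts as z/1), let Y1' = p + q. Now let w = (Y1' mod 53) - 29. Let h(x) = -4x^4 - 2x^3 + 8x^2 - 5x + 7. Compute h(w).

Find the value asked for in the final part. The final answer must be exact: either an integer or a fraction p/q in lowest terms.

-8484

Part 1: total draws C(11,6) = 462; complement C(6,6) = 1; favorable 462 - 1 = 461; P = 461/462; answer 461/462
Part 2: Y1 = 461/462; threaded value p + q = 923; w = -7; -4*(-7)^4 - 2*(-7)^3 + 8*(-7)^2 - 5*(-7)^1 + 7 = (-9604) + (686) + (392) + (35) + (7) = -8484; answer -8484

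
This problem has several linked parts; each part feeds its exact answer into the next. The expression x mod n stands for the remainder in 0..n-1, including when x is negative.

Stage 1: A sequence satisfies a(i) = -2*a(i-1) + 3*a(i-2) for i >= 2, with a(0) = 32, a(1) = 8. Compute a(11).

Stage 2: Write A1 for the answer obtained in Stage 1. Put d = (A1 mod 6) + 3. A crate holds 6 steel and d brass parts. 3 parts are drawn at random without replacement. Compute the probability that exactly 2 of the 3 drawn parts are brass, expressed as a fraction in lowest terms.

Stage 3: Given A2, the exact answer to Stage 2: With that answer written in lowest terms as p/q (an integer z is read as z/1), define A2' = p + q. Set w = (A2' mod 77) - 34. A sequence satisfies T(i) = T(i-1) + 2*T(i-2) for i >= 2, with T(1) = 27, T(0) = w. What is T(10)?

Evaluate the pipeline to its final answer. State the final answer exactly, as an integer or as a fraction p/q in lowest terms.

2709

Stage 1: a(2) = -2*(8) + 3*(32) = 80; iterating: a(2)=80, a(3)=-136, a(4)=512, a(5)=-1432, a(6)=4400, a(7)=-13096, a(8)=39392, a(9)=-118072, a(10)=354320, a(11)=-1062856; answer -1062856
Stage 2: A1 = -1062856; d = 5; total draws C(11,3) = 165; favorable C(5,2)*C(6,1) = 60; P = 4/11; answer 4/11
Stage 3: A2 = 4/11; threaded value p + q = 15; w = -19; T(2) = 1*(27) + 2*(-19) = -11; iterating: T(2)=-11, T(3)=43, T(4)=21, T(5)=107, T(6)=149, T(7)=363, T(8)=661, T(9)=1387, T(10)=2709; answer 2709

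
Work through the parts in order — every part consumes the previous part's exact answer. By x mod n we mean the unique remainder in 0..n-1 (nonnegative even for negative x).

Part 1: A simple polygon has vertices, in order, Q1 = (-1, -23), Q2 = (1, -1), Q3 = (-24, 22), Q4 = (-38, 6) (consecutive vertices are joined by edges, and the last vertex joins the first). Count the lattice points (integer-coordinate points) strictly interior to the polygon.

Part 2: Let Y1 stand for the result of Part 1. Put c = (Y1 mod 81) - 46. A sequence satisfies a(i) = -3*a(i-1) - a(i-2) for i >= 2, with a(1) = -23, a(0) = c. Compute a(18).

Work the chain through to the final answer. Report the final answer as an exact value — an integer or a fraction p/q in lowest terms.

229340356

Part 1: cross terms: (-1*-1 - 1*-23)=24, (1*22 - -24*-1)=-2, (-24*6 - -38*22)=692, (-38*-23 - -1*6)=880; twice the area = |1594| = 1594; area = 797; boundary points = 2 + 1 + 2 + 1 = 6; strictly interior points = area - boundary/2 + 1 = 795; answer 795
Part 2: Y1 = 795; c = 20; a(2) = -3*(-23) - 1*(20) = 49; iterating: a(2)=49, a(3)=-124, a(4)=323, a(5)=-845, a(6)=2212, a(7)=-5791, a(8)=15161, a(9)=-39692, a(10)=103915, a(11)=-272053, a(12)=712244, a(13)=-1864679, a(14)=4881793, a(15)=-12780700, a(16)=33460307, a(17)=-87600221, a(18)=229340356; answer 229340356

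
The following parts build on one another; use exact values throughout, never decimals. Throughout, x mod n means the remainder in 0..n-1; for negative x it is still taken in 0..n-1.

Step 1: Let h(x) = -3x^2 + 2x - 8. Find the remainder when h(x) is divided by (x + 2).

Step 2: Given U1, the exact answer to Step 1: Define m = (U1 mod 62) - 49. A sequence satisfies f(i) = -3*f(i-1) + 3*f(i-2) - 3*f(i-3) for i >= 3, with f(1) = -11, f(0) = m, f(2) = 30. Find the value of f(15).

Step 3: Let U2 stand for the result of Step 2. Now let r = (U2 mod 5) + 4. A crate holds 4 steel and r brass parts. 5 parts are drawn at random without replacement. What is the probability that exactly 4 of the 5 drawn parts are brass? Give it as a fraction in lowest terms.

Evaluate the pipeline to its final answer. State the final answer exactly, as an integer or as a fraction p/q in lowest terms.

10/33

Step 1: remainder = value at the root: -3*(-2)^2 + 2*(-2)^1 - 8 = (-12) + (-4) + (-8) = -24; answer -24
Step 2: U1 = -24; m = -11; f(3) = -3*(30) + 3*(-11) - 3*(-11) = -90; iterating: f(3)=-90, f(4)=393, f(5)=-1539, f(6)=6066, f(7)=-23994, f(8)=94797, f(9)=-374571, f(10)=1480086, f(11)=-5848362, f(12)=23109057, f(13)=-91312515, f(14)=360809802, f(15)=-1425694122; answer -1425694122
Step 3: U2 = -1425694122; r = 7; total draws C(11,5) = 462; favorable C(7,4)*C(4,1) = 140; P = 10/33; answer 10/33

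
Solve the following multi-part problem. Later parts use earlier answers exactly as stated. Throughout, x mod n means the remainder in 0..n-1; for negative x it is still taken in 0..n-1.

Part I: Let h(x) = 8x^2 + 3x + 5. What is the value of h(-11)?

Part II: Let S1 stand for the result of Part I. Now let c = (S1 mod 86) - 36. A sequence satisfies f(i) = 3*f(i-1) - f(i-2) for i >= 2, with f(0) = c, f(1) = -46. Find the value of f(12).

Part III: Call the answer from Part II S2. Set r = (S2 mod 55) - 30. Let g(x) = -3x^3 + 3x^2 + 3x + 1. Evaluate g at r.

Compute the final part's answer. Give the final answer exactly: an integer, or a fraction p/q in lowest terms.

Part I: 8*(-11)^2 + 3*(-11)^1 + 5 = (968) + (-33) + (5) = 940; answer 940
Part II: S1 = 940; c = 44; f(2) = 3*(-46) - 1*(44) = -182; iterating: f(2)=-182, f(3)=-500, f(4)=-1318, f(5)=-3454, f(6)=-9044, f(7)=-23678, f(8)=-61990, f(9)=-162292, f(10)=-424886, f(11)=-1112366, f(12)=-2912212; answer -2912212
Part III: S2 = -2912212; r = 8; -3*(8)^3 + 3*(8)^2 + 3*(8)^1 + 1 = (-1536) + (192) + (24) + (1) = -1319; answer -1319

-1319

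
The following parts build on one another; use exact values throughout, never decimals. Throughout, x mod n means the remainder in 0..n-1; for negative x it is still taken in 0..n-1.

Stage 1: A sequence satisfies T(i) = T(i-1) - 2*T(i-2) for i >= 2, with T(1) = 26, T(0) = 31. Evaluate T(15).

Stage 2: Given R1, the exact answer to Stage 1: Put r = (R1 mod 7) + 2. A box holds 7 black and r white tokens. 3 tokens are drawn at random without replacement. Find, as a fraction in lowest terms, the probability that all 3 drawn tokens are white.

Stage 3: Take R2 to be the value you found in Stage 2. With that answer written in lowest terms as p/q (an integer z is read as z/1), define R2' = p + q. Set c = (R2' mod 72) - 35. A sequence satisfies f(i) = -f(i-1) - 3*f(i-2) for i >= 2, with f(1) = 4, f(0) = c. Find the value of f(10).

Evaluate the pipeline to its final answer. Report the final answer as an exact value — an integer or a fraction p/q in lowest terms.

Stage 1: T(2) = 1*(26) - 2*(31) = -36; iterating: T(2)=-36, T(3)=-88, T(4)=-16, T(5)=160, T(6)=192, T(7)=-128, T(8)=-512, T(9)=-256, T(10)=768, T(11)=1280, T(12)=-256, T(13)=-2816, T(14)=-2304, T(15)=3328; answer 3328
Stage 2: R1 = 3328; r = 5; total draws C(12,3) = 220; favorable C(5,3) = 10; P = 1/22; answer 1/22
Stage 3: R2 = 1/22; threaded value p + q = 23; c = -12; f(2) = -1*(4) - 3*(-12) = 32; iterating: f(2)=32, f(3)=-44, f(4)=-52, f(5)=184, f(6)=-28, f(7)=-524, f(8)=608, f(9)=964, f(10)=-2788; answer -2788

-2788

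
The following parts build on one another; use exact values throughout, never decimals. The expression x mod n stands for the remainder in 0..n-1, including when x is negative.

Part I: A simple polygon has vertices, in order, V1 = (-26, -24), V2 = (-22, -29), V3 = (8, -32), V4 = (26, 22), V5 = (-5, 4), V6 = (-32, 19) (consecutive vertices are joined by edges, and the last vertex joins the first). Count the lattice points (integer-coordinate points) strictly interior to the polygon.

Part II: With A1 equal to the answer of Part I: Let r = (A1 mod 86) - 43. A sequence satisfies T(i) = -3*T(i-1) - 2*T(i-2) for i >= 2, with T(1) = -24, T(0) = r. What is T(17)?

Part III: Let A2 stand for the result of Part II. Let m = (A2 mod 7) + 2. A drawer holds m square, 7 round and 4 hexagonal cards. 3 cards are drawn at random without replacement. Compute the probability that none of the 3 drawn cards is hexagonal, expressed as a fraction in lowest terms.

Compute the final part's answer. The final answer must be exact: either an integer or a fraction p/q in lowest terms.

11/28

Part I: cross terms: (-26*-29 - -22*-24)=226, (-22*-32 - 8*-29)=936, (8*22 - 26*-32)=1008, (26*4 - -5*22)=214, (-5*19 - -32*4)=33, (-32*-24 - -26*19)=1262; twice the area = |3679| = 3679; area = 3679/2; boundary points = 1 + 3 + 18 + 1 + 3 + 1 = 27; strictly interior points = area - boundary/2 + 1 = 1827; answer 1827
Part II: A1 = 1827; r = -22; T(2) = -3*(-24) - 2*(-22) = 116; iterating: T(2)=116, T(3)=-300, T(4)=668, T(5)=-1404, T(6)=2876, T(7)=-5820, T(8)=11708, T(9)=-23484, T(10)=47036, T(11)=-94140, T(12)=188348, T(13)=-376764, T(14)=753596, T(15)=-1507260, T(16)=3014588, T(17)=-6029244; answer -6029244
Part III: A2 = -6029244; m = 5; total draws C(16,3) = 560; favorable C(12,3) = 220; P = 11/28; answer 11/28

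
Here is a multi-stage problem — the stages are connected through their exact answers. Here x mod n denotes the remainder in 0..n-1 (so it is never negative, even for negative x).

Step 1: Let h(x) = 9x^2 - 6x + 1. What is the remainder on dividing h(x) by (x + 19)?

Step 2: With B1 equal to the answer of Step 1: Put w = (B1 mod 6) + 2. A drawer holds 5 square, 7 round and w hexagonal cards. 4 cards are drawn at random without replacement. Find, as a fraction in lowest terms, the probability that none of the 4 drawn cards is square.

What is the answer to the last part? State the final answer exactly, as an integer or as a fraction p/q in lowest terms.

143/612

Step 1: remainder = value at the root: 9*(-19)^2 - 6*(-19)^1 + 1 = (3249) + (114) + (1) = 3364; answer 3364
Step 2: B1 = 3364; w = 6; total draws C(18,4) = 3060; favorable C(13,4) = 715; P = 143/612; answer 143/612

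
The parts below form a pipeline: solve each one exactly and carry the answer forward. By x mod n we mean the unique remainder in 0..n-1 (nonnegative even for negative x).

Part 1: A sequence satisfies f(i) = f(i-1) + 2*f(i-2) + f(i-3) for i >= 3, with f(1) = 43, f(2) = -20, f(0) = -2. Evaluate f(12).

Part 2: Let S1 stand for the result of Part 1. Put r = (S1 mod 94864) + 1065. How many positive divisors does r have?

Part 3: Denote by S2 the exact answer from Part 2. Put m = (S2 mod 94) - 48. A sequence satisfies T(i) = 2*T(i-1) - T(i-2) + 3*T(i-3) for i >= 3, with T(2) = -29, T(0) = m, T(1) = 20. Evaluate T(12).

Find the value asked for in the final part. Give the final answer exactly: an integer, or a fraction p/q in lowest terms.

-143727

Part 1: f(3) = 1*(-20) + 2*(43) + 1*(-2) = 64; iterating: f(3)=64, f(4)=67, f(5)=175, f(6)=373, f(7)=790, f(8)=1711, f(9)=3664, f(10)=7876, f(11)=16915, f(12)=36331; answer 36331
Part 2: S1 = 36331; r = 37396; 37396 = 2^2 * 9349; number of divisors = (2+1) * (1+1) = 6; answer 6
Part 3: S2 = 6; m = -42; T(3) = 2*(-29) - 1*(20) + 3*(-42) = -204; iterating: T(3)=-204, T(4)=-319, T(5)=-521, T(6)=-1335, T(7)=-3106, T(8)=-6440, T(9)=-13779, T(10)=-30436, T(11)=-66413, T(12)=-143727; answer -143727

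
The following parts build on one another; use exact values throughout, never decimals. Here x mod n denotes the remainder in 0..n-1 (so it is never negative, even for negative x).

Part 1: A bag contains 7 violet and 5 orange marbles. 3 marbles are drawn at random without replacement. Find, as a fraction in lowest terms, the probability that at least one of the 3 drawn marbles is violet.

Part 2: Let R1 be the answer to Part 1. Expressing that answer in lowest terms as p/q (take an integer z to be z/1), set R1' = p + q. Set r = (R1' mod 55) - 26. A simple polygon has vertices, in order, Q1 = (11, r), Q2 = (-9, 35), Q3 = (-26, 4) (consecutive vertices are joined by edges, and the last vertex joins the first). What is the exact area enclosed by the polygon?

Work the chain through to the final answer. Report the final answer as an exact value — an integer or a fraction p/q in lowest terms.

Part 1: total draws C(12,3) = 220; complement C(5,3) = 10; favorable 220 - 10 = 210; P = 21/22; answer 21/22
Part 2: R1 = 21/22; threaded value p + q = 43; r = 17; cross terms: (11*35 - -9*17)=538, (-9*4 - -26*35)=874, (-26*17 - 11*4)=-486; twice the area = |926| = 926; area = 463; answer 463

463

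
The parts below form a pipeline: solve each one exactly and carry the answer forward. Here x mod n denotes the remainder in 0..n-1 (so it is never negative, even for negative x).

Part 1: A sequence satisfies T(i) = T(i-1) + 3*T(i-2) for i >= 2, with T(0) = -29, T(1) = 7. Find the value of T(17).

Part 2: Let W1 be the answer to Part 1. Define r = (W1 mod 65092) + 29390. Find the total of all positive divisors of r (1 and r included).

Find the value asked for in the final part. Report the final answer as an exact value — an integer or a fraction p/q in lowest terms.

85560

Part 1: T(2) = 1*(7) + 3*(-29) = -80; iterating: T(2)=-80, T(3)=-59, T(4)=-299, T(5)=-476, T(6)=-1373, T(7)=-2801, T(8)=-6920, T(9)=-15323, T(10)=-36083, T(11)=-82052, T(12)=-190301, T(13)=-436457, T(14)=-1007360, T(15)=-2316731, T(16)=-5338811, T(17)=-12289004; answer -12289004
Part 2: W1 = -12289004; r = 42774; 42774 = 2 * 3 * 7129; sigma = (1 + 2) * (1 + 3) * (1 + 7129) = 3 * 4 * 7130 = 85560; answer 85560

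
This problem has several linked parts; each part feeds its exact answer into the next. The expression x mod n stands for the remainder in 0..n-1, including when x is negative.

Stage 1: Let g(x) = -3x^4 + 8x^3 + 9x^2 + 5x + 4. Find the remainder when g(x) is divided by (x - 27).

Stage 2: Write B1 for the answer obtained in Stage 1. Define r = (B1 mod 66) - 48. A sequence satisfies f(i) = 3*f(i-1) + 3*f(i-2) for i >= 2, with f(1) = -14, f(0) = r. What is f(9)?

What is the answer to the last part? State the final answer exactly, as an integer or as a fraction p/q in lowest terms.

-131139

Stage 1: remainder = value at the root: -3*(27)^4 + 8*(27)^3 + 9*(27)^2 + 5*(27)^1 + 4 = (-1594323) + (157464) + (6561) + (135) + (4) = -1430159; answer -1430159
Stage 2: B1 = -1430159; r = 13; f(2) = 3*(-14) + 3*(13) = -3; iterating: f(2)=-3, f(3)=-51, f(4)=-162, f(5)=-639, f(6)=-2403, f(7)=-9126, f(8)=-34587, f(9)=-131139; answer -131139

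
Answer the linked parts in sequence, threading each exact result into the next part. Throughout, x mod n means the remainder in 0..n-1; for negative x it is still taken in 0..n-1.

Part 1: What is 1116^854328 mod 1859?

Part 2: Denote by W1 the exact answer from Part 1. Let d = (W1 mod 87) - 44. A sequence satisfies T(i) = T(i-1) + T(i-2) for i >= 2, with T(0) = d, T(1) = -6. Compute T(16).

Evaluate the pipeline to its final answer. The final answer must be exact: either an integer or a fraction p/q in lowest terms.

Part 1: squarings mod 1859: 1116^1=1116, 1116^2=1785, 1116^4=1758, 1116^8=906, 1116^16=1017, 1116^32=685, 1116^64=757, 1116^128=477, 1116^256=731, 1116^512=828, 1116^1024=1472, 1116^2048=1049, 1116^4096=1732, 1116^8192=1257, 1116^16384=1758, 1116^32768=906, 1116^65536=1017, 1116^131072=685, 1116^262144=757, 1116^524288=477; 1116^854328 = 1116^8 * 1116^16 * 1116^32 * 1116^256 * 1116^2048 * 1116^65536 * 1116^262144 * 1116^524288 = 378 (mod 1859); answer 378
Part 2: W1 = 378; d = -14; T(2) = 1*(-6) + 1*(-14) = -20; iterating: T(2)=-20, T(3)=-26, T(4)=-46, T(5)=-72, T(6)=-118, T(7)=-190, T(8)=-308, T(9)=-498, T(10)=-806, T(11)=-1304, T(12)=-2110, T(13)=-3414, T(14)=-5524, T(15)=-8938, T(16)=-14462; answer -14462

-14462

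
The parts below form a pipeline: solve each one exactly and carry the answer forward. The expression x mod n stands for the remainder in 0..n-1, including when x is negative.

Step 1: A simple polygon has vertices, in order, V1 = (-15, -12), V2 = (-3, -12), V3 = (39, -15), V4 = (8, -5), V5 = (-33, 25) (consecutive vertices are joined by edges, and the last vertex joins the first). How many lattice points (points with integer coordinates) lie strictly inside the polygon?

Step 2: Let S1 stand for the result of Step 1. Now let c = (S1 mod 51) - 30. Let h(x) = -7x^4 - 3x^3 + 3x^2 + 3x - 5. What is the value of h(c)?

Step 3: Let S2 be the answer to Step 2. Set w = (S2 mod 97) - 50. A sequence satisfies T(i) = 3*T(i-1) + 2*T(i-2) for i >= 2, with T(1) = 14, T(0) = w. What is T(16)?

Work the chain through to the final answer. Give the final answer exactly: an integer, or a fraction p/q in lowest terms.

2914788940

Step 1: cross terms: (-15*-12 - -3*-12)=144, (-3*-15 - 39*-12)=513, (39*-5 - 8*-15)=-75, (8*25 - -33*-5)=35, (-33*-12 - -15*25)=771; twice the area = |1388| = 1388; area = 694; boundary points = 12 + 3 + 1 + 1 + 1 = 18; strictly interior points = area - boundary/2 + 1 = 686; answer 686
Step 2: S1 = 686; c = -7; -7*(-7)^4 - 3*(-7)^3 + 3*(-7)^2 + 3*(-7)^1 - 5 = (-16807) + (1029) + (147) + (-21) + (-5) = -15657; answer -15657
Step 3: S2 = -15657; w = 7; T(2) = 3*(14) + 2*(7) = 56; iterating: T(2)=56, T(3)=196, T(4)=700, T(5)=2492, T(6)=8876, T(7)=31612, T(8)=112588, T(9)=400988, T(10)=1428140, T(11)=5086396, T(12)=18115468, T(13)=64519196, T(14)=229788524, T(15)=818403964, T(16)=2914788940; answer 2914788940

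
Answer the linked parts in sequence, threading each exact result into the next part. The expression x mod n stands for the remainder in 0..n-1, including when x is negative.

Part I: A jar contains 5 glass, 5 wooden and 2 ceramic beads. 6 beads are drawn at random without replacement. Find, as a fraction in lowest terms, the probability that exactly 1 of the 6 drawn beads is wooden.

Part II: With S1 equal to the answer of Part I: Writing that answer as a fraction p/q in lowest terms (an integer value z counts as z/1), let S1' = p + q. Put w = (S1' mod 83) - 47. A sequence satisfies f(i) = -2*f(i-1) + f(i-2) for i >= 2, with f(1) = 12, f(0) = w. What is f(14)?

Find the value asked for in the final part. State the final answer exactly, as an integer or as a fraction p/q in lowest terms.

-902462

Part I: total draws C(12,6) = 924; favorable C(5,1)*C(7,5) = 105; P = 5/44; answer 5/44
Part II: S1 = 5/44; threaded value p + q = 49; w = 2; f(2) = -2*(12) + 1*(2) = -22; iterating: f(2)=-22, f(3)=56, f(4)=-134, f(5)=324, f(6)=-782, f(7)=1888, f(8)=-4558, f(9)=11004, f(10)=-26566, f(11)=64136, f(12)=-154838, f(13)=373812, f(14)=-902462; answer -902462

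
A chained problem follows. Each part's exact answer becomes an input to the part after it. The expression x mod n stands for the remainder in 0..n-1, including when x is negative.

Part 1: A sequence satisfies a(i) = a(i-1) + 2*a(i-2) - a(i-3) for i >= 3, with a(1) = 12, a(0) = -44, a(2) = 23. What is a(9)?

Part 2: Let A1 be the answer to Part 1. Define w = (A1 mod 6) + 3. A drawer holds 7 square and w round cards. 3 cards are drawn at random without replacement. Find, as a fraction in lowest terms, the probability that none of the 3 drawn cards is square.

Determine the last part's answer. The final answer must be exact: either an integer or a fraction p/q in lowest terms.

10/143

Part 1: a(3) = 1*(23) + 2*(12) - 1*(-44) = 91; iterating: a(3)=91, a(4)=125, a(5)=284, a(6)=443, a(7)=886, a(8)=1488, a(9)=2817; answer 2817
Part 2: A1 = 2817; w = 6; total draws C(13,3) = 286; favorable C(6,3) = 20; P = 10/143; answer 10/143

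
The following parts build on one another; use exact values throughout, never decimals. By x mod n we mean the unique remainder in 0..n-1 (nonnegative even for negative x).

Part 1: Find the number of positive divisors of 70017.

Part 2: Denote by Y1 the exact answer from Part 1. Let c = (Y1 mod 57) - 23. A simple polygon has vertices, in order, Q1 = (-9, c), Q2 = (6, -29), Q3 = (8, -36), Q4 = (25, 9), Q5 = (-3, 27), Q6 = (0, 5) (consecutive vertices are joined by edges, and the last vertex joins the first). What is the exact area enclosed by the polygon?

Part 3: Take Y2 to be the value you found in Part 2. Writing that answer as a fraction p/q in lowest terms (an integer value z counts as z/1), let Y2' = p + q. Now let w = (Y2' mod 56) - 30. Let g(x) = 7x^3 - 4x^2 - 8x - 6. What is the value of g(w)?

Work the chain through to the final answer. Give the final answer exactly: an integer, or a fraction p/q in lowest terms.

-941

Part 1: 70017 = 3 * 23339; number of divisors = (1+1) * (1+1) = 4; answer 4
Part 2: Y1 = 4; c = -19; cross terms: (-9*-29 - 6*-19)=375, (6*-36 - 8*-29)=16, (8*9 - 25*-36)=972, (25*27 - -3*9)=702, (-3*5 - 0*27)=-15, (0*-19 - -9*5)=45; twice the area = |2095| = 2095; area = 2095/2; answer 2095/2
Part 3: Y2 = 2095/2; threaded value p + q = 2097; w = -5; 7*(-5)^3 - 4*(-5)^2 - 8*(-5)^1 - 6 = (-875) + (-100) + (40) + (-6) = -941; answer -941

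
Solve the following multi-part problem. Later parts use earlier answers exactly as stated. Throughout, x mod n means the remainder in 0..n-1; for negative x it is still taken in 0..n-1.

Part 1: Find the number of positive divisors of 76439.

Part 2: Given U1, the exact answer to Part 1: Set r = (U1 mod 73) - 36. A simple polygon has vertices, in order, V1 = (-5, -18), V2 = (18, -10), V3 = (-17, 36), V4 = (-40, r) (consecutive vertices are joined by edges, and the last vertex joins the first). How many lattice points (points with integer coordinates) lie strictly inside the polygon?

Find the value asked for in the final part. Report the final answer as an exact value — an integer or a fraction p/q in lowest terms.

Part 1: 76439 = 11 * 6949; number of divisors = (1+1) * (1+1) = 4; answer 4
Part 2: U1 = 4; r = -32; cross terms: (-5*-10 - 18*-18)=374, (18*36 - -17*-10)=478, (-17*-32 - -40*36)=1984, (-40*-18 - -5*-32)=560; twice the area = |3396| = 3396; area = 1698; boundary points = 1 + 1 + 1 + 7 = 10; strictly interior points = area - boundary/2 + 1 = 1694; answer 1694

1694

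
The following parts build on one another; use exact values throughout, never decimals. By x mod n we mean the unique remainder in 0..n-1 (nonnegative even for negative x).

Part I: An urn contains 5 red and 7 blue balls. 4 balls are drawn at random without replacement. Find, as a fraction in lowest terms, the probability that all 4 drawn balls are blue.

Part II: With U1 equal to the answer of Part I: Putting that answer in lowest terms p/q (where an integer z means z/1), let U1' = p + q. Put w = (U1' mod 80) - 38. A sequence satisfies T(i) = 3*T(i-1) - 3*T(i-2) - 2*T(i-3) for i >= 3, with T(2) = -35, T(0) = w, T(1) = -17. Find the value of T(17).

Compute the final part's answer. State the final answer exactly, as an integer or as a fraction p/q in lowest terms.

2815219

Part I: total draws C(12,4) = 495; favorable C(7,4) = 35; P = 7/99; answer 7/99
Part II: U1 = 7/99; threaded value p + q = 106; w = -12; T(3) = 3*(-35) - 3*(-17) - 2*(-12) = -30; iterating: T(3)=-30, T(4)=49, T(5)=307, T(6)=834, T(7)=1483, T(8)=1333, T(9)=-2118, T(10)=-13319, T(11)=-36269, T(12)=-64614, T(13)=-58397, T(14)=91189, T(15)=577986, T(16)=1577185, T(17)=2815219; answer 2815219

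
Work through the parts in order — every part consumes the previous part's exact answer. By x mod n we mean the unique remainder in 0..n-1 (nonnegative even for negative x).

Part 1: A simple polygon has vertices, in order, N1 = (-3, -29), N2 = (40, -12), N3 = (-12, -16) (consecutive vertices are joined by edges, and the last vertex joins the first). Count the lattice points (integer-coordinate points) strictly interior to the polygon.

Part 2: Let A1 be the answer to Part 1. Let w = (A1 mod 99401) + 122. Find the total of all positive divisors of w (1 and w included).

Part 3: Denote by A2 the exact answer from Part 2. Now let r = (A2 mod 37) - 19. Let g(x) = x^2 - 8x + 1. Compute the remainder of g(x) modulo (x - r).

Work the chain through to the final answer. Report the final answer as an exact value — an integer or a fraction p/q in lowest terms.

Part 1: cross terms: (-3*-12 - 40*-29)=1196, (40*-16 - -12*-12)=-784, (-12*-29 - -3*-16)=300; twice the area = |712| = 712; area = 356; boundary points = 1 + 4 + 1 = 6; strictly interior points = area - boundary/2 + 1 = 354; answer 354
Part 2: A1 = 354; w = 476; 476 = 2^2 * 7 * 17; sigma = (1 + 2 + 4) * (1 + 7) * (1 + 17) = 7 * 8 * 18 = 1008; answer 1008
Part 3: A2 = 1008; r = -10; remainder = value at the root: 1*(-10)^2 - 8*(-10)^1 + 1 = (100) + (80) + (1) = 181; answer 181

181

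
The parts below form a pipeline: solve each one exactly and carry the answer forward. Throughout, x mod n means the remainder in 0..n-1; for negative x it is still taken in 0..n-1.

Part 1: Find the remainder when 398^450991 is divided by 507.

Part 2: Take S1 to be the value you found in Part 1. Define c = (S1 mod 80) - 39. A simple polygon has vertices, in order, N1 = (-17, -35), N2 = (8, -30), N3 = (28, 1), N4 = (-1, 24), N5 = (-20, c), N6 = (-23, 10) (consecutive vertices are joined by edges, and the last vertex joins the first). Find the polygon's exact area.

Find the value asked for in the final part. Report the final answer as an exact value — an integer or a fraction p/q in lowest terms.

1838

Part 1: squarings mod 507: 398^1=398, 398^2=220, 398^4=235, 398^8=469, 398^16=430, 398^32=352, 398^64=196, 398^128=391, 398^256=274, 398^512=40, 398^1024=79, 398^2048=157, 398^4096=313, 398^8192=118, 398^16384=235, 398^32768=469, 398^65536=430, 398^131072=352, 398^262144=196; 398^450991 = 398^1 * 398^2 * 398^4 * 398^8 * 398^32 * 398^128 * 398^256 * 398^8192 * 398^16384 * 398^32768 * 398^131072 * 398^262144 = 44 (mod 507); answer 44
Part 2: S1 = 44; c = 5; cross terms: (-17*-30 - 8*-35)=790, (8*1 - 28*-30)=848, (28*24 - -1*1)=673, (-1*5 - -20*24)=475, (-20*10 - -23*5)=-85, (-23*-35 - -17*10)=975; twice the area = |3676| = 3676; area = 1838; answer 1838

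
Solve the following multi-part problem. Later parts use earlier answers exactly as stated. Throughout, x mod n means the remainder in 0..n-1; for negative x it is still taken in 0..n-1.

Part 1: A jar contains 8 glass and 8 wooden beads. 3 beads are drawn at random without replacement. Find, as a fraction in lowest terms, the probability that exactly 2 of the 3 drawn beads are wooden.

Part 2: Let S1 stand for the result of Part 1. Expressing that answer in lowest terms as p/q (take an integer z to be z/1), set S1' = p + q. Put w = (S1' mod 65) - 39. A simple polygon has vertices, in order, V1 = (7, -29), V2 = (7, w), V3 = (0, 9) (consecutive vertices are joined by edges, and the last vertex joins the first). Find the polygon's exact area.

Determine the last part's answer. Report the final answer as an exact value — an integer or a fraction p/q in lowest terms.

Part 1: total draws C(16,3) = 560; favorable C(8,2)*C(8,1) = 224; P = 2/5; answer 2/5
Part 2: S1 = 2/5; threaded value p + q = 7; w = -32; cross terms: (7*-32 - 7*-29)=-21, (7*9 - 0*-32)=63, (0*-29 - 7*9)=-63; twice the area = |-21| = 21; area = 21/2; answer 21/2

21/2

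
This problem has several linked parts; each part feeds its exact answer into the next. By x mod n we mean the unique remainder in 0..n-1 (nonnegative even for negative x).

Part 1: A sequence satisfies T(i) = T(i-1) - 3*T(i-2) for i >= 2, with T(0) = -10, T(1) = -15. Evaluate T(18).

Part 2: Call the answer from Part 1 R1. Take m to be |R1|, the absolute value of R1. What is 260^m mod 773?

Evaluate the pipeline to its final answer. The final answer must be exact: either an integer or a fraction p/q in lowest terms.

555

Part 1: T(2) = 1*(-15) - 3*(-10) = 15; iterating: T(2)=15, T(3)=60, T(4)=15, T(5)=-165, T(6)=-210, T(7)=285, T(8)=915, T(9)=60, T(10)=-2685, T(11)=-2865, T(12)=5190, T(13)=13785, T(14)=-1785, T(15)=-43140, T(16)=-37785, T(17)=91635, T(18)=204990; answer 204990
Part 2: R1 = 204990; m = 204990; squarings mod 773: 260^1=260, 260^2=349, 260^4=440, 260^8=350, 260^16=366, 260^32=227, 260^64=511, 260^128=620, 260^256=219, 260^512=35, 260^1024=452, 260^2048=232, 260^4096=487, 260^8192=631, 260^16384=66, 260^32768=491, 260^65536=678, 260^131072=522; 260^204990 = 260^2 * 260^4 * 260^8 * 260^16 * 260^32 * 260^128 * 260^8192 * 260^65536 * 260^131072 = 555 (mod 773); answer 555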